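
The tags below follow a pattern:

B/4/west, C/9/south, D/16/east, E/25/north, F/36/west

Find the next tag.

G/49/south

Letter goes B, C, D, E, F → G (letters move forward 1 place in the alphabet).
Second component goes 4, 9, 16, 25, 36 → 49 (perfect squares: 2², 3², 4², …).
Direction goes west, south, east, north, west → south (repeats west → south → east → north).
Combining the parts gives G/49/south.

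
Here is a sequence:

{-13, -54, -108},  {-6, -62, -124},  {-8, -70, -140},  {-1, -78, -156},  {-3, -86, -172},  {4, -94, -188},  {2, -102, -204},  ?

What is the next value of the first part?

9

First part — alternating steps +7, −2, +7, −2, …: -13, -6, -8, -1, -3, 4, 2 → 9.
Second part: −8 each step, so -54, -62, -70, -78, -86, -94, -102 → -110.
Third part goes -108, -124, -140, -156, -172, -188, -204 → -220 (always 2 × the second part).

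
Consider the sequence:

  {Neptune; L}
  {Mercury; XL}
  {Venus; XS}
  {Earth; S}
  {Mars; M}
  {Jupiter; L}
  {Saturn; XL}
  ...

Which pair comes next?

{Uranus; XS}

Planet goes Neptune, Mercury, Venus, Earth, Mars, Jupiter, Saturn → Uranus (runs through the planets Mercury→Neptune).
For the size, repeats L → XL → XS → S → M: L, XL, XS, S, M, L, XL → XS.
Putting it together: {Uranus; XS}.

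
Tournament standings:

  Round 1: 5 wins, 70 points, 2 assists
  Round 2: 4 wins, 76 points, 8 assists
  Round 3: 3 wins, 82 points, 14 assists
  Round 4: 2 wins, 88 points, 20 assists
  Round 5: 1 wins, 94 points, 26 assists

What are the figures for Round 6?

0 wins, 100 points, 32 assists

For the wins, −1 each step: 5, 4, 3, 2, 1 → 0.
Points: +6 each step, so 70, 76, 82, 88, 94 → 100.
Assists: +6 each step; 2, 8, 14, 20, 26 → 32.
So the next row is 0 wins, 100 points, 32 assists.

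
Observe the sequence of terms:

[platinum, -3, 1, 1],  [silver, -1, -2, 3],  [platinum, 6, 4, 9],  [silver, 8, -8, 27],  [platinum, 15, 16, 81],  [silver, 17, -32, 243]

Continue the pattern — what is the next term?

[platinum, 24, 64, 729]

Metal goes platinum, silver, platinum, silver, platinum, silver → platinum (alternates platinum ↔ silver).
Second component: -3, -1, 6, 8, 15, 17 → 24 (alternating steps +2, +7, +2, +7, …).
Third component — ×(-2) each step: 1, -2, 4, -8, 16, -32 → 64.
Fourth component: 1, 3, 9, 27, 81, 243 → 729 (×3 each step).
Combining the parts gives [platinum, 24, 64, 729].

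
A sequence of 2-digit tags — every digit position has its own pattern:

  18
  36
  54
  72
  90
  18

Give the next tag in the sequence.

First digit — +2 each step, mod 10: 1, 3, 5, 7, 9, 1 → 3.
Second digit: −2 each step, mod 10; 8, 6, 4, 2, 0, 8 → 6.
Putting it together: 36.

36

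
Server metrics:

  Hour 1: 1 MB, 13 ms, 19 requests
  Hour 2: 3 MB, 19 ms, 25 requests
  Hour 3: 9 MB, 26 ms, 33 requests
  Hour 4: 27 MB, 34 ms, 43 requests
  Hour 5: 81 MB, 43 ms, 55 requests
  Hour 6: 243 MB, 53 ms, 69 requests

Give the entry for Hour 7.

MB — ×3 each step: 1, 3, 9, 27, 81, 243 → 729.
For the ms, differences are 6, 7, 8, … (increasing by 1 each time): 13, 19, 26, 34, 43, 53 → 64.
Requests — differences are 6, 8, 10, … (increasing by 2 each time): 19, 25, 33, 43, 55, 69 → 85.
Putting it together: 729 MB, 64 ms, 85 requests.

729 MB, 64 ms, 85 requests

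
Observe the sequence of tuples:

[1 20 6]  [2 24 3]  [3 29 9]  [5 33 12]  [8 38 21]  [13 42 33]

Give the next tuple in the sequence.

[21 47 54]

First coordinate: each term is the sum of the two before it; 1, 2, 3, 5, 8, 13 → 21.
Second coordinate: 20, 24, 29, 33, 38, 42 → 47 (alternating steps +4, +5, +4, +5, …).
Third coordinate: 6, 3, 9, 12, 21, 33 → 54 (each term is the sum of the two before it).
Putting it together: [21 47 54].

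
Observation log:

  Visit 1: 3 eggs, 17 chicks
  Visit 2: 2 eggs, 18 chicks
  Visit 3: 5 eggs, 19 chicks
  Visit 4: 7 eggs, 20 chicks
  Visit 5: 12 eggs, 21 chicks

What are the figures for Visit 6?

Eggs: 3, 2, 5, 7, 12 → 19 (each term is the sum of the two before it).
Chicks: +1 each step, so 17, 18, 19, 20, 21 → 22.
So the next row is 19 eggs, 22 chicks.

19 eggs, 22 chicks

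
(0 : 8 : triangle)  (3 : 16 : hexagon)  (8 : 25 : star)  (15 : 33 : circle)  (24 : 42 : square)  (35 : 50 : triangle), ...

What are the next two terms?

For the first slot, differences are 3, 5, 7, … (increasing by 2 each time): 0, 3, 8, 15, 24, 35 → 48 → 63.
Second slot: alternating steps +8, +9, +8, +9, …, so 8, 16, 25, 33, 42, 50 → 59 → 67.
Shape goes triangle, hexagon, star, circle, square, triangle → hexagon → star (repeats triangle → hexagon → star → circle → square).
Putting the parts together: (48 : 59 : hexagon) and then (63 : 67 : star).

(48 : 59 : hexagon), (63 : 67 : star)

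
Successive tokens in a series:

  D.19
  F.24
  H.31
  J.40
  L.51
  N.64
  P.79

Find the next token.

Letter: letters move forward 2 places in the alphabet; D, F, H, J, L, N, P → R.
Second component: differences are 5, 7, 9, … (increasing by 2 each time), so 19, 24, 31, 40, 51, 64, 79 → 96.
Putting it together: R.96.

R.96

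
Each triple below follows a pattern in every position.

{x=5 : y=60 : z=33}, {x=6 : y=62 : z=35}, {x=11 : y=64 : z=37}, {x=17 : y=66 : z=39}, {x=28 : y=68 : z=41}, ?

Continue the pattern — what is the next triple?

{x=45 : y=70 : z=43}

X: each term is the sum of the two before it; 5, 6, 11, 17, 28 → 45.
Y goes 60, 62, 64, 66, 68 → 70 (+2 each step).
Z — +2 each step: 33, 35, 37, 39, 41 → 43.
Putting it together: {x=45 : y=70 : z=43}.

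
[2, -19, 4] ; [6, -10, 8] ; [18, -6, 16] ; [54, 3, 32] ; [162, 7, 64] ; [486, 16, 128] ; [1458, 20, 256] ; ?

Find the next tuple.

First value: 2, 6, 18, 54, 162, 486, 1458 → 4374 (×3 each step).
For the second value, alternating steps +9, +4, +9, +4, …: -19, -10, -6, 3, 7, 16, 20 → 29.
Third value: 4, 8, 16, 32, 64, 128, 256 → 512 (×2 each step).
So the next tuple is [4374, 29, 512].

[4374, 29, 512]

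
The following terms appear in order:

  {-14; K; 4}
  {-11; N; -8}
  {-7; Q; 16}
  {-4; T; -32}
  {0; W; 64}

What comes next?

{3; Z; -128}

For the first part, alternating steps +3, +4, +3, +4, …: -14, -11, -7, -4, 0 → 3.
Letter: K, N, Q, T, W → Z (letters move forward 3 places in the alphabet).
Third part — ×(-2) each step: 4, -8, 16, -32, 64 → -128.
So the next term is {3; Z; -128}.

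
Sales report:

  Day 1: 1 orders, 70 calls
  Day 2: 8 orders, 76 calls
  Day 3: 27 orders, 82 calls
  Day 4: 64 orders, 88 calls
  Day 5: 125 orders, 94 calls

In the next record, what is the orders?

Orders: 1, 8, 27, 64, 125 → 216 (perfect cubes: 1³, 2³, 3³, …).

216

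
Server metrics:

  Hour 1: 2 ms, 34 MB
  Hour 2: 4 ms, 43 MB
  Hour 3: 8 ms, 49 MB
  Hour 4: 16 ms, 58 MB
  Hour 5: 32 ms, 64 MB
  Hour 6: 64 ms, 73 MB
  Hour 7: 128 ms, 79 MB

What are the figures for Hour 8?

256 ms, 88 MB

Ms: ×2 each step; 2, 4, 8, 16, 32, 64, 128 → 256.
MB goes 34, 43, 49, 58, 64, 73, 79 → 88 (alternating steps +9, +6, +9, +6, …).
So the next record is 256 ms, 88 MB.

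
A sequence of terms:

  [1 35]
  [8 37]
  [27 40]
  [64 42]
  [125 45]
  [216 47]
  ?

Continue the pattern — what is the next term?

First part: perfect cubes: 1³, 2³, 3³, …; 1, 8, 27, 64, 125, 216 → 343.
Second part: alternating steps +2, +3, +2, +3, …; 35, 37, 40, 42, 45, 47 → 50.
Putting it together: [343 50].

[343 50]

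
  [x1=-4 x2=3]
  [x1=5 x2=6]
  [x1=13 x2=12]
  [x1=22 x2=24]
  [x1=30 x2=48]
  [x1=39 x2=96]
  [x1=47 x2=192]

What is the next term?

[x1=56 x2=384]

For the x1, alternating steps +9, +8, +9, +8, …: -4, 5, 13, 22, 30, 39, 47 → 56.
X2: ×2 each step; 3, 6, 12, 24, 48, 96, 192 → 384.
Putting it together: [x1=56 x2=384].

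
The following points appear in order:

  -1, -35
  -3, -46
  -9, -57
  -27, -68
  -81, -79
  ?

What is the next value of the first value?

-243

First value: ×3 each step, so -1, -3, -9, -27, -81 → -243.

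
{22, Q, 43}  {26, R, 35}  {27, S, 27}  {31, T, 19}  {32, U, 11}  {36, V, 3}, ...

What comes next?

First value: alternating steps +4, +1, +4, +1, …; 22, 26, 27, 31, 32, 36 → 37.
Letter goes Q, R, S, T, U, V → W (letters move forward 1 place in the alphabet).
Third value: −8 each step, so 43, 35, 27, 19, 11, 3 → -5.
So the next term is {37, W, -5}.

{37, W, -5}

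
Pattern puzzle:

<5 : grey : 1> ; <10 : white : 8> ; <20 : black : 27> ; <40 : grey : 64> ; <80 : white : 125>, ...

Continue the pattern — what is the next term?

<160 : black : 216>

First entry: 5, 10, 20, 40, 80 → 160 (×2 each step).
Shade: grey, white, black, grey, white → black (repeats grey → white → black).
Third entry goes 1, 8, 27, 64, 125 → 216 (perfect cubes: 1³, 2³, 3³, …).
Putting it together: <160 : black : 216>.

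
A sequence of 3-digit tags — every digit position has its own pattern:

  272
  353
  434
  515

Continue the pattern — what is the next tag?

696

First digit: +1 each step, mod 10; 2, 3, 4, 5 → 6.
Second digit: 7, 5, 3, 1 → 9 (−2 each step, mod 10).
Third digit: +1 each step, mod 10; 2, 3, 4, 5 → 6.
Combining the parts gives 696.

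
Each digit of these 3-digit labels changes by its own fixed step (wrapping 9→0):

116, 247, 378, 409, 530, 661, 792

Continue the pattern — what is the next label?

First digit — +1 each step, mod 10: 1, 2, 3, 4, 5, 6, 7 → 8.
Second digit: +3 each step, mod 10; 1, 4, 7, 0, 3, 6, 9 → 2.
For the third digit, +1 each step, mod 10: 6, 7, 8, 9, 0, 1, 2 → 3.
So the next label is 823.

823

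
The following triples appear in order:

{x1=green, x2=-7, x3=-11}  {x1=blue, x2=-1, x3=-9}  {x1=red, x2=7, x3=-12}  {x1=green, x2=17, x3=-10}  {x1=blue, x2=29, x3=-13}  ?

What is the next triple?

{x1=red, x2=43, x3=-11}

X1 — repeats green → blue → red: green, blue, red, green, blue → red.
X2 — differences are 6, 8, 10, … (increasing by 2 each time): -7, -1, 7, 17, 29 → 43.
X3: alternating steps +2, −3, +2, −3, …; -11, -9, -12, -10, -13 → -11.
Putting it together: {x1=red, x2=43, x3=-11}.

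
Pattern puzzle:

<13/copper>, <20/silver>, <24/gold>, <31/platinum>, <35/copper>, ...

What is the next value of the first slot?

42

First slot: alternating steps +7, +4, +7, +4, …; 13, 20, 24, 31, 35 → 42.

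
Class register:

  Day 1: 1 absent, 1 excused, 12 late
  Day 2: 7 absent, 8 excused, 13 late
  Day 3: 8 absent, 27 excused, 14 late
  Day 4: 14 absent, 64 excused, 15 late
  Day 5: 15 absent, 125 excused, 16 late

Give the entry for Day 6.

21 absent, 216 excused, 17 late

Absent: alternating steps +6, +1, +6, +1, …; 1, 7, 8, 14, 15 → 21.
Excused goes 1, 8, 27, 64, 125 → 216 (perfect cubes: 1³, 2³, 3³, …).
Late: +1 each step, so 12, 13, 14, 15, 16 → 17.
Putting it together: 21 absent, 216 excused, 17 late.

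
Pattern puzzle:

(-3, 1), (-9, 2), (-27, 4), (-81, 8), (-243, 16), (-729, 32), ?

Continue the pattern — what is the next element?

(-2187, 64)

First part: ×3 each step; -3, -9, -27, -81, -243, -729 → -2187.
Second part: 1, 2, 4, 8, 16, 32 → 64 (×2 each step).
Combining the parts gives (-2187, 64).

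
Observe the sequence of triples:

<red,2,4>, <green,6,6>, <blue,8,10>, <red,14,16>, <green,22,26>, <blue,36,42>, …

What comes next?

<red,58,68>

Colour goes red, green, blue, red, green, blue → red (repeats red → green → blue).
Second entry goes 2, 6, 8, 14, 22, 36 → 58 (each term is the sum of the two before it).
Third entry — each term is the sum of the two before it: 4, 6, 10, 16, 26, 42 → 68.
Combining the parts gives <red,58,68>.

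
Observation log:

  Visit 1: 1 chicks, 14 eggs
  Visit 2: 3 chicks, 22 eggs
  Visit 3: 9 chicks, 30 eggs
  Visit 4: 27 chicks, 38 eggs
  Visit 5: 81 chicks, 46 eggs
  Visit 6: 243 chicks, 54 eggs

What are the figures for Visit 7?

Chicks: ×3 each step; 1, 3, 9, 27, 81, 243 → 729.
Eggs: 14, 22, 30, 38, 46, 54 → 62 (+8 each step).
Putting it together: 729 chicks, 62 eggs.

729 chicks, 62 eggs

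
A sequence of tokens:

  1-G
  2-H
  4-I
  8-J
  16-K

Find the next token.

First component: ×2 each step; 1, 2, 4, 8, 16 → 32.
Letter: letters move forward 1 place in the alphabet, so G, H, I, J, K → L.
So the next token is 32-L.

32-L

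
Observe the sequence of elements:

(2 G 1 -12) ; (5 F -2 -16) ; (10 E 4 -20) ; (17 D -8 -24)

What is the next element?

First part: differences are 3, 5, 7, … (increasing by 2 each time), so 2, 5, 10, 17 → 26.
For the letter, letters move back 1 place in the alphabet: G, F, E, D → C.
Third part: 1, -2, 4, -8 → 16 (×(-2) each step).
For the fourth part, −4 each step: -12, -16, -20, -24 → -28.
So the next element is (26 C 16 -28).

(26 C 16 -28)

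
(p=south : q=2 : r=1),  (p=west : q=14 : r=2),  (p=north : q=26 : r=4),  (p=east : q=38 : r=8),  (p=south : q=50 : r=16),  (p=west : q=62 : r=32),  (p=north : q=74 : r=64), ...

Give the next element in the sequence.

(p=east : q=86 : r=128)

P: repeats south → west → north → east; south, west, north, east, south, west, north → east.
For the q, +12 each step: 2, 14, 26, 38, 50, 62, 74 → 86.
R: 1, 2, 4, 8, 16, 32, 64 → 128 (×2 each step).
Putting it together: (p=east : q=86 : r=128).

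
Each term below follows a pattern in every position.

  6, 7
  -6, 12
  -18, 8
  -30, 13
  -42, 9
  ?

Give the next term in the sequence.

-54, 14

First slot: −12 each step, so 6, -6, -18, -30, -42 → -54.
Second slot goes 7, 12, 8, 13, 9 → 14 (alternating steps +5, −4, +5, −4, …).
Putting it together: -54, 14.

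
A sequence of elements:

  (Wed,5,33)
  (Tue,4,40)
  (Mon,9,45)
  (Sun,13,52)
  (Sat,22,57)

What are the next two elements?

(Fri,35,64), (Thu,57,69)

Day: runs backward through the weekdays Mon→Sun; Wed, Tue, Mon, Sun, Sat → Fri → Thu.
Second slot: each term is the sum of the two before it, so 5, 4, 9, 13, 22 → 35 → 57.
For the third slot, alternating steps +7, +5, +7, +5, …: 33, 40, 45, 52, 57 → 64 → 69.
Putting the parts together: (Fri,35,64) and then (Thu,57,69).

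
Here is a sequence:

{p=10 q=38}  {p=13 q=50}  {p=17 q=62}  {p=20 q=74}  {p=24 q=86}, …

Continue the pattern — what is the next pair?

{p=27 q=98}

P goes 10, 13, 17, 20, 24 → 27 (alternating steps +3, +4, +3, +4, …).
Q goes 38, 50, 62, 74, 86 → 98 (+12 each step).
Putting it together: {p=27 q=98}.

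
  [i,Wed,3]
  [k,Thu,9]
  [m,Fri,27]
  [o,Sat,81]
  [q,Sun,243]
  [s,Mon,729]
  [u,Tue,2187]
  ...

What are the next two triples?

Letter: i, k, m, o, q, s, u → w → y (letters move forward 2 places in the alphabet).
Day: Wed, Thu, Fri, Sat, Sun, Mon, Tue → Wed → Thu (runs through the weekdays Mon→Sun).
Third coordinate: ×3 each step; 3, 9, 27, 81, 243, 729, 2187 → 6561 → 19683.
Putting the parts together: [w,Wed,6561] and then [y,Thu,19683].

[w,Wed,6561], [y,Thu,19683]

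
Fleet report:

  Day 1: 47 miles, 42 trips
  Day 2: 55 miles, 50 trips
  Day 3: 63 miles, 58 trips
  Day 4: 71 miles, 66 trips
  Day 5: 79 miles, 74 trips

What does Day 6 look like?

87 miles, 82 trips

Miles: 47, 55, 63, 71, 79 → 87 (+8 each step).
Trips: always 5 less than the miles; 42, 50, 58, 66, 74 → 82.
So the next record is 87 miles, 82 trips.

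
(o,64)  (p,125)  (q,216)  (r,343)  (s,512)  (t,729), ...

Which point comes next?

For the letter, letters move forward 1 place in the alphabet: o, p, q, r, s, t → u.
Second component: perfect cubes: 4³, 5³, 6³, …, so 64, 125, 216, 343, 512, 729 → 1000.
So the next point is (u,1000).

(u,1000)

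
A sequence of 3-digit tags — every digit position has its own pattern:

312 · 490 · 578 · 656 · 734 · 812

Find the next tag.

First digit: +1 each step, mod 10, so 3, 4, 5, 6, 7, 8 → 9.
Second digit: −2 each step, mod 10; 1, 9, 7, 5, 3, 1 → 9.
Third digit — −2 each step, mod 10: 2, 0, 8, 6, 4, 2 → 0.
Combining the parts gives 990.

990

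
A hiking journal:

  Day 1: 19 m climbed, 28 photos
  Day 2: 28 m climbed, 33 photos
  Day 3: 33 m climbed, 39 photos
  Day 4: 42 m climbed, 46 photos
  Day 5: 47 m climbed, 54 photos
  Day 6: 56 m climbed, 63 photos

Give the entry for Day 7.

61 m climbed, 73 photos

M climbed: 19, 28, 33, 42, 47, 56 → 61 (alternating steps +9, +5, +9, +5, …).
Photos: differences are 5, 6, 7, … (increasing by 1 each time), so 28, 33, 39, 46, 54, 63 → 73.
Combining the parts gives 61 m climbed, 73 photos.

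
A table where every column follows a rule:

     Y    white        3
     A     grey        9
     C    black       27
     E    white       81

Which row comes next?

G  grey  243

Letter: letters move forward 2 places in the alphabet, wrapping Z→A, so Y, A, C, E → G.
Shade — repeats white → grey → black: white, grey, black, white → grey.
Third component: ×3 each step; 3, 9, 27, 81 → 243.
Combining the parts gives G  grey  243.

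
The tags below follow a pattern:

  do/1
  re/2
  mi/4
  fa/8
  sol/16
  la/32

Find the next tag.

Note: do, re, mi, fa, sol, la → ti (runs through the solfège scale do→ti).
Second component: 1, 2, 4, 8, 16, 32 → 64 (×2 each step).
Combining the parts gives ti/64.

ti/64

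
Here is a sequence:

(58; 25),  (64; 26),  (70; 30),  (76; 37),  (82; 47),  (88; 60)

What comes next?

(94; 76)

First part: 58, 64, 70, 76, 82, 88 → 94 (+6 each step).
For the second part, differences are 1, 4, 7, … (increasing by 3 each time): 25, 26, 30, 37, 47, 60 → 76.
Combining the parts gives (94; 76).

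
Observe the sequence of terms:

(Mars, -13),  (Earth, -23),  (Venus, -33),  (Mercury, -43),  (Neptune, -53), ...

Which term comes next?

Planet: Mars, Earth, Venus, Mercury, Neptune → Uranus (runs backward through the planets Mercury→Neptune).
Second value: -13, -23, -33, -43, -53 → -63 (−10 each step).
Putting it together: (Uranus, -63).

(Uranus, -63)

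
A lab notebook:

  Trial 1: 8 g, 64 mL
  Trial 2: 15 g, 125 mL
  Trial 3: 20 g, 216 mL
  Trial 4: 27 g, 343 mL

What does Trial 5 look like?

32 g, 512 mL

G: alternating steps +7, +5, +7, +5, …, so 8, 15, 20, 27 → 32.
ML — perfect cubes: 4³, 5³, 6³, …: 64, 125, 216, 343 → 512.
So the next row is 32 g, 512 mL.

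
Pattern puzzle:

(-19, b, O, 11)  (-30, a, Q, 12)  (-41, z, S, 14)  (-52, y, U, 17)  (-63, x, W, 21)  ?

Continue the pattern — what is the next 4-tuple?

First entry: −11 each step, so -19, -30, -41, -52, -63 → -74.
First letter goes b, a, z, y, x → w (letters move back 1 place in the alphabet, wrapping A→Z).
Second letter: letters move forward 2 places in the alphabet; O, Q, S, U, W → Y.
Fourth entry: differences are 1, 2, 3, … (increasing by 1 each time); 11, 12, 14, 17, 21 → 26.
Putting it together: (-74, w, Y, 26).

(-74, w, Y, 26)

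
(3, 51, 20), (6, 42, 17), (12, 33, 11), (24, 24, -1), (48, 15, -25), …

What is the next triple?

(96, 6, -73)

First value goes 3, 6, 12, 24, 48 → 96 (×2 each step).
Second value: −9 each step, so 51, 42, 33, 24, 15 → 6.
Third value — together with the first value always sums to 23: 20, 17, 11, -1, -25 → -73.
Putting it together: (96, 6, -73).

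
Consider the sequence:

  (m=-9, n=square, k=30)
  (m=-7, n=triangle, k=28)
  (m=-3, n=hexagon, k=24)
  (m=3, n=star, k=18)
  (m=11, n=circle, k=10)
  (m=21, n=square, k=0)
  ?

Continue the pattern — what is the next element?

(m=33, n=triangle, k=-12)

M: differences are 2, 4, 6, … (increasing by 2 each time); -9, -7, -3, 3, 11, 21 → 33.
N: repeats square → triangle → hexagon → star → circle; square, triangle, hexagon, star, circle, square → triangle.
K goes 30, 28, 24, 18, 10, 0 → -12 (together with the m always sums to 21).
Combining the parts gives (m=33, n=triangle, k=-12).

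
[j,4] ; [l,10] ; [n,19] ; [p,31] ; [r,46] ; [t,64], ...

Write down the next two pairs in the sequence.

For the letter, letters move forward 2 places in the alphabet: j, l, n, p, r, t → v → x.
Second coordinate — differences are 6, 9, 12, … (increasing by 3 each time): 4, 10, 19, 31, 46, 64 → 85 → 109.
So the next two pairs are [v,85] and [x,109].

[v,85], [x,109]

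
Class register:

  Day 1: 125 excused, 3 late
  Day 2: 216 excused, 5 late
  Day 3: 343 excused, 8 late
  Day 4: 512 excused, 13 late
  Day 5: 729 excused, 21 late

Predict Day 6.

Excused: perfect cubes: 5³, 6³, 7³, …; 125, 216, 343, 512, 729 → 1000.
Late — each term is the sum of the two before it: 3, 5, 8, 13, 21 → 34.
So the next record is 1000 excused, 34 late.

1000 excused, 34 late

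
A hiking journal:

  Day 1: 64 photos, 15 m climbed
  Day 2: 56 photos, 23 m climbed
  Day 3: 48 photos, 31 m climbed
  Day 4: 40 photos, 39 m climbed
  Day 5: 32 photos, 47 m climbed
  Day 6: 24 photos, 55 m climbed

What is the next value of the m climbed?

For the photos, −8 each step: 64, 56, 48, 40, 32, 24 → 16.
M climbed: 15, 23, 31, 39, 47, 55 → 63 (together with the photos always sums to 79).

63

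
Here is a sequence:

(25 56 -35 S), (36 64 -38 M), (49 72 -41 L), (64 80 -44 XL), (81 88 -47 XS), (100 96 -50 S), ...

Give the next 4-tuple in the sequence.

First component goes 25, 36, 49, 64, 81, 100 → 121 (perfect squares: 5², 6², 7², …).
For the second component, +8 each step: 56, 64, 72, 80, 88, 96 → 104.
Third component — −3 each step: -35, -38, -41, -44, -47, -50 → -53.
Size — repeats S → M → L → XL → XS: S, M, L, XL, XS, S → M.
Combining the parts gives (121 104 -53 M).

(121 104 -53 M)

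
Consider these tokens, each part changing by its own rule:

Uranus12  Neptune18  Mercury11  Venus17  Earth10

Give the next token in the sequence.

Planet goes Uranus, Neptune, Mercury, Venus, Earth → Mars (runs through the planets Mercury→Neptune).
For the second component, alternating steps +6, −7, +6, −7, …: 12, 18, 11, 17, 10 → 16.
So the next token is Mars16.

Mars16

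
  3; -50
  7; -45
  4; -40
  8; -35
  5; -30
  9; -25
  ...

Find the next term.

6; -20

For the first coordinate, alternating steps +4, −3, +4, −3, …: 3, 7, 4, 8, 5, 9 → 6.
Second coordinate: +5 each step; -50, -45, -40, -35, -30, -25 → -20.
So the next term is 6; -20.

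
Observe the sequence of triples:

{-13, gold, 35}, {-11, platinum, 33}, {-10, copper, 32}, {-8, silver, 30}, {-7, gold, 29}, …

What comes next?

{-5, platinum, 27}

For the first slot, alternating steps +2, +1, +2, +1, …: -13, -11, -10, -8, -7 → -5.
Metal — repeats gold → platinum → copper → silver: gold, platinum, copper, silver, gold → platinum.
Third slot: together with the first slot always sums to 22, so 35, 33, 32, 30, 29 → 27.
So the next triple is {-5, platinum, 27}.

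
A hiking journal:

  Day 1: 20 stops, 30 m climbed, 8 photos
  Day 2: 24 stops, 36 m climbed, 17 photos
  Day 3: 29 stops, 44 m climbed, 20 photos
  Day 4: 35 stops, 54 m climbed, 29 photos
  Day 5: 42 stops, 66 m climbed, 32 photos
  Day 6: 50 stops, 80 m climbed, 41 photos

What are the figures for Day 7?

Stops: differences are 4, 5, 6, … (increasing by 1 each time), so 20, 24, 29, 35, 42, 50 → 59.
M climbed: 30, 36, 44, 54, 66, 80 → 96 (differences are 6, 8, 10, … (increasing by 2 each time)).
Photos: alternating steps +9, +3, +9, +3, …; 8, 17, 20, 29, 32, 41 → 44.
Combining the parts gives 59 stops, 96 m climbed, 44 photos.

59 stops, 96 m climbed, 44 photos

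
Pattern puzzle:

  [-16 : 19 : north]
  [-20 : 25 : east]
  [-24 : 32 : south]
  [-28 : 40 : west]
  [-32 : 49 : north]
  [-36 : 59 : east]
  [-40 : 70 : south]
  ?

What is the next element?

First value — −4 each step: -16, -20, -24, -28, -32, -36, -40 → -44.
Second value: 19, 25, 32, 40, 49, 59, 70 → 82 (differences are 6, 7, 8, … (increasing by 1 each time)).
Direction — repeats north → east → south → west: north, east, south, west, north, east, south → west.
Putting it together: [-44 : 82 : west].

[-44 : 82 : west]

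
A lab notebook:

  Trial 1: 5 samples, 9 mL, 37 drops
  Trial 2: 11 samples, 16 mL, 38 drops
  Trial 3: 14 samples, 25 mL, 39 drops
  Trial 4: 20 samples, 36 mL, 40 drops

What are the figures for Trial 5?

Samples — alternating steps +6, +3, +6, +3, …: 5, 11, 14, 20 → 23.
ML: perfect squares: 3², 4², 5², …, so 9, 16, 25, 36 → 49.
Drops — +1 each step: 37, 38, 39, 40 → 41.
So the next row is 23 samples, 49 mL, 41 drops.

23 samples, 49 mL, 41 drops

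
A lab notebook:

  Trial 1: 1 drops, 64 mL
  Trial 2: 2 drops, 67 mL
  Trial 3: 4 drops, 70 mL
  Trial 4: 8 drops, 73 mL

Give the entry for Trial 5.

Drops: 1, 2, 4, 8 → 16 (×2 each step).
ML — +3 each step: 64, 67, 70, 73 → 76.
So the next record is 16 drops, 76 mL.

16 drops, 76 mL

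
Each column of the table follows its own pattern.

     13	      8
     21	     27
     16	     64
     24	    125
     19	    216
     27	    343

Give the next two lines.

22  512; 30  729

First component: 13, 21, 16, 24, 19, 27 → 22 → 30 (alternating steps +8, −5, +8, −5, …).
Second component: perfect cubes: 2³, 3³, 4³, …, so 8, 27, 64, 125, 216, 343 → 512 → 729.
Putting the parts together: 22  512 and then 30  729.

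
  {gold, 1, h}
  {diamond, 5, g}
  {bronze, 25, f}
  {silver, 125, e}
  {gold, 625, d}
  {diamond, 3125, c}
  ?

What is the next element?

{bronze, 15625, b}

For the rank, repeats gold → diamond → bronze → silver: gold, diamond, bronze, silver, gold, diamond → bronze.
Second entry: ×5 each step; 1, 5, 25, 125, 625, 3125 → 15625.
Letter: letters move back 1 place in the alphabet; h, g, f, e, d, c → b.
Putting it together: {bronze, 15625, b}.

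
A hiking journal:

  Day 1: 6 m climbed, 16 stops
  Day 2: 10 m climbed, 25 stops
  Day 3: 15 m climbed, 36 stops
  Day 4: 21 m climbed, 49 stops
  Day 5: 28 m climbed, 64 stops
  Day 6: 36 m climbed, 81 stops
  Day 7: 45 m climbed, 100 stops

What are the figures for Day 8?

55 m climbed, 121 stops

M climbed: differences are 4, 5, 6, … (increasing by 1 each time), so 6, 10, 15, 21, 28, 36, 45 → 55.
Stops: perfect squares: 4², 5², 6², …; 16, 25, 36, 49, 64, 81, 100 → 121.
Combining the parts gives 55 m climbed, 121 stops.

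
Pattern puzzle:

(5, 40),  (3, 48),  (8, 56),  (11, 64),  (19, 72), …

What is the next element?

First coordinate: 5, 3, 8, 11, 19 → 30 (each term is the sum of the two before it).
Second coordinate goes 40, 48, 56, 64, 72 → 80 (+8 each step).
So the next element is (30, 80).

(30, 80)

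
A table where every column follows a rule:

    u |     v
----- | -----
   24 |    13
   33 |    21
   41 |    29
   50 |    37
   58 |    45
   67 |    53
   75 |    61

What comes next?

Column u: 24, 33, 41, 50, 58, 67, 75 → 84 (alternating steps +9, +8, +9, +8, …).
For the column v, +8 each step: 13, 21, 29, 37, 45, 53, 61 → 69.
Combining the parts gives 84  69.

84  69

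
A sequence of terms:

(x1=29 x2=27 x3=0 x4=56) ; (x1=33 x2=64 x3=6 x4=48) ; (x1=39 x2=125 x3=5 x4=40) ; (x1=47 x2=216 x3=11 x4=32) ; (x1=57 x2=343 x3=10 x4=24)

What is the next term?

X1 — differences are 4, 6, 8, … (increasing by 2 each time): 29, 33, 39, 47, 57 → 69.
X2: perfect cubes: 3³, 4³, 5³, …; 27, 64, 125, 216, 343 → 512.
X3: alternating steps +6, −1, +6, −1, …, so 0, 6, 5, 11, 10 → 16.
X4: −8 each step, so 56, 48, 40, 32, 24 → 16.
Putting it together: (x1=69 x2=512 x3=16 x4=16).

(x1=69 x2=512 x3=16 x4=16)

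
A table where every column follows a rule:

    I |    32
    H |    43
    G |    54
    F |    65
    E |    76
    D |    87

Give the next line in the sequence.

C  98

Letter goes I, H, G, F, E, D → C (letters move back 1 place in the alphabet).
For the second component, +11 each step: 32, 43, 54, 65, 76, 87 → 98.
Combining the parts gives C  98.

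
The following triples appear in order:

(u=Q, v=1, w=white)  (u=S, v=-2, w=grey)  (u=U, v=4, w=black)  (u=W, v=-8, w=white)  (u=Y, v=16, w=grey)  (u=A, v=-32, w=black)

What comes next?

(u=C, v=64, w=white)

U: letters move forward 2 places in the alphabet, wrapping Z→A, so Q, S, U, W, Y, A → C.
V goes 1, -2, 4, -8, 16, -32 → 64 (×(-2) each step).
W — repeats white → grey → black: white, grey, black, white, grey, black → white.
Combining the parts gives (u=C, v=64, w=white).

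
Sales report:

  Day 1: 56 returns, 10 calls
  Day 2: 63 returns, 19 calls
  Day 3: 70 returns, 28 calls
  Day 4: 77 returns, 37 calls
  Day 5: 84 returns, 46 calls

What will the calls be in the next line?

55

Returns: +7 each step, so 56, 63, 70, 77, 84 → 91.
Calls: 10, 19, 28, 37, 46 → 55 (+9 each step).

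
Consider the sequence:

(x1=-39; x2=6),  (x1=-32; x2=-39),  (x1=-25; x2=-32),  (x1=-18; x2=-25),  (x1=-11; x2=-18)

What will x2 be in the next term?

X1 — +7 each step: -39, -32, -25, -18, -11 → -4.
X2: always the previous value of the x1; 6, -39, -32, -25, -18 → -11.

-11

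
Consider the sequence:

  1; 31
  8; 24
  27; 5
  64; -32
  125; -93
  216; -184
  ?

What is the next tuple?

343; -311

First coordinate — perfect cubes: 1³, 2³, 3³, …: 1, 8, 27, 64, 125, 216 → 343.
For the second coordinate, together with the first coordinate always sums to 32: 31, 24, 5, -32, -93, -184 → -311.
So the next tuple is 343; -311.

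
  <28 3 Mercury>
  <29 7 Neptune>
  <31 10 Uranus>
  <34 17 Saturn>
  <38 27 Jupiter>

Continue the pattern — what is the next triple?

First coordinate goes 28, 29, 31, 34, 38 → 43 (differences are 1, 2, 3, … (increasing by 1 each time)).
Second coordinate goes 3, 7, 10, 17, 27 → 44 (each term is the sum of the two before it).
For the planet, runs backward through the planets Mercury→Neptune: Mercury, Neptune, Uranus, Saturn, Jupiter → Mars.
So the next triple is <43 44 Mars>.

<43 44 Mars>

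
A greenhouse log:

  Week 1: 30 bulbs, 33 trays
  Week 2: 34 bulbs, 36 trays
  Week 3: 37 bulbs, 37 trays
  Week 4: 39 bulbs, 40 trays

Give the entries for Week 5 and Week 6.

40 bulbs, 41 trays; 40 bulbs, 44 trays

Bulbs: differences are 4, 3, 2, … (decreasing by 1 each time), so 30, 34, 37, 39 → 40 → 40.
Trays — alternating steps +3, +1, +3, +1, …: 33, 36, 37, 40 → 41 → 44.
So the next two records are 40 bulbs, 41 trays and 40 bulbs, 44 trays.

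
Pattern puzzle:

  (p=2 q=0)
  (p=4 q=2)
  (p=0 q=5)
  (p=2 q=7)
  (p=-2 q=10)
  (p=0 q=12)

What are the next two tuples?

(p=-4 q=15), (p=-2 q=17)

P: alternating steps +2, −4, +2, −4, …; 2, 4, 0, 2, -2, 0 → -4 → -2.
Q goes 0, 2, 5, 7, 10, 12 → 15 → 17 (alternating steps +2, +3, +2, +3, …).
So the next two tuples are (p=-4 q=15) and (p=-2 q=17).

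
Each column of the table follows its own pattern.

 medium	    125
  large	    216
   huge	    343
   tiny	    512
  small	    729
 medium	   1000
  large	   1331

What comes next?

huge  1728

Size: medium, large, huge, tiny, small, medium, large → huge (repeats medium → large → huge → tiny → small).
For the second component, perfect cubes: 5³, 6³, 7³, …: 125, 216, 343, 512, 729, 1000, 1331 → 1728.
So the next row is huge  1728.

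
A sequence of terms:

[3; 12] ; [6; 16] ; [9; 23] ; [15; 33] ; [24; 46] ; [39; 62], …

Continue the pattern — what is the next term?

First entry: 3, 6, 9, 15, 24, 39 → 63 (each term is the sum of the two before it).
Second entry: differences are 4, 7, 10, … (increasing by 3 each time), so 12, 16, 23, 33, 46, 62 → 81.
Putting it together: [63; 81].

[63; 81]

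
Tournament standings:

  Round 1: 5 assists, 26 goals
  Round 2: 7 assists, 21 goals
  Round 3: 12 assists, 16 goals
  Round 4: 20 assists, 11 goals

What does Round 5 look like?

Assists goes 5, 7, 12, 20 → 31 (differences are 2, 5, 8, … (increasing by 3 each time)).
Goals: 26, 21, 16, 11 → 6 (−5 each step).
Combining the parts gives 31 assists, 6 goals.

31 assists, 6 goals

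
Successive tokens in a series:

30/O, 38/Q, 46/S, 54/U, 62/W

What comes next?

70/Y

First component: +8 each step, so 30, 38, 46, 54, 62 → 70.
Letter: letters move forward 2 places in the alphabet; O, Q, S, U, W → Y.
So the next token is 70/Y.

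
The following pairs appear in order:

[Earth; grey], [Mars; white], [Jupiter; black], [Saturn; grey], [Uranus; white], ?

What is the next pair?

[Neptune; black]

Planet: runs through the planets Mercury→Neptune, so Earth, Mars, Jupiter, Saturn, Uranus → Neptune.
For the shade, repeats grey → white → black: grey, white, black, grey, white → black.
Putting it together: [Neptune; black].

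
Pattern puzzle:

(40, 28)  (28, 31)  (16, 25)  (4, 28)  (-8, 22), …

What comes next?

(-20, 25)

First component: −12 each step, so 40, 28, 16, 4, -8 → -20.
Second component: 28, 31, 25, 28, 22 → 25 (alternating steps +3, −6, +3, −6, …).
So the next point is (-20, 25).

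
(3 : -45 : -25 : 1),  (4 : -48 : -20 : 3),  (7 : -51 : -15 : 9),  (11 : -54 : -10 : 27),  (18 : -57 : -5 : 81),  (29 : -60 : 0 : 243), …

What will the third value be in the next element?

Third value — +5 each step: -25, -20, -15, -10, -5, 0 → 5.

5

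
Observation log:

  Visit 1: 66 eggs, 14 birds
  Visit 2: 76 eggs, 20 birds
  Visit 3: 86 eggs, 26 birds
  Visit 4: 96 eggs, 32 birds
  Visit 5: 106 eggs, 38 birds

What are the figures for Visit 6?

Eggs — +10 each step: 66, 76, 86, 96, 106 → 116.
Birds — +6 each step: 14, 20, 26, 32, 38 → 44.
Putting it together: 116 eggs, 44 birds.

116 eggs, 44 birds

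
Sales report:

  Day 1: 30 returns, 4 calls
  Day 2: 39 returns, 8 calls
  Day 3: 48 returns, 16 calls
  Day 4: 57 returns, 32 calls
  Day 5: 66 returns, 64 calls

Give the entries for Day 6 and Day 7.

Returns goes 30, 39, 48, 57, 66 → 75 → 84 (+9 each step).
Calls: ×2 each step; 4, 8, 16, 32, 64 → 128 → 256.
So the next two records are 75 returns, 128 calls and 84 returns, 256 calls.

75 returns, 128 calls; 84 returns, 256 calls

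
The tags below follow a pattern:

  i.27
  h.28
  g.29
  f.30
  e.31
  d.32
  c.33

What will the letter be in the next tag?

b

Letter — letters move back 1 place in the alphabet: i, h, g, f, e, d, c → b.
For the second component, +1 each step: 27, 28, 29, 30, 31, 32, 33 → 34.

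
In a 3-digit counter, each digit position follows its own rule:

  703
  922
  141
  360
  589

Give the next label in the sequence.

708

First digit — +2 each step, mod 10: 7, 9, 1, 3, 5 → 7.
For the second digit, +2 each step, mod 10: 0, 2, 4, 6, 8 → 0.
Third digit: −1 each step, mod 10; 3, 2, 1, 0, 9 → 8.
Putting it together: 708.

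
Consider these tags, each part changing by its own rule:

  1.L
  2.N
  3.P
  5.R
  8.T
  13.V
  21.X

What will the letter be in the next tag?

Letter: letters move forward 2 places in the alphabet; L, N, P, R, T, V, X → Z.

Z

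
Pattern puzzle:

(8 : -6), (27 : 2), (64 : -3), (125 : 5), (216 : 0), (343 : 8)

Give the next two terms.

(512 : 3), (729 : 11)

First slot: perfect cubes: 2³, 3³, 4³, …, so 8, 27, 64, 125, 216, 343 → 512 → 729.
Second slot goes -6, 2, -3, 5, 0, 8 → 3 → 11 (alternating steps +8, −5, +8, −5, …).
So the next two terms are (512 : 3) and (729 : 11).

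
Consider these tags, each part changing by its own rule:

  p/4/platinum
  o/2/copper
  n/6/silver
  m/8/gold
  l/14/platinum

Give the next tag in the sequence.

Letter: p, o, n, m, l → k (letters move back 1 place in the alphabet).
Second component — each term is the sum of the two before it: 4, 2, 6, 8, 14 → 22.
Metal: platinum, copper, silver, gold, platinum → copper (repeats platinum → copper → silver → gold).
So the next tag is k/22/copper.

k/22/copper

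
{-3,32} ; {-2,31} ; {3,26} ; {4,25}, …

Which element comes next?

First part: alternating steps +1, +5, +1, +5, …, so -3, -2, 3, 4 → 9.
Second part: together with the first part always sums to 29, so 32, 31, 26, 25 → 20.
Combining the parts gives {9,20}.

{9,20}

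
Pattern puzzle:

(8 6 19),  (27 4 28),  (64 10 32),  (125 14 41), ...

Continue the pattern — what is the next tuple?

First entry goes 8, 27, 64, 125 → 216 (perfect cubes: 2³, 3³, 4³, …).
Second entry: each term is the sum of the two before it, so 6, 4, 10, 14 → 24.
Third entry — alternating steps +9, +4, +9, +4, …: 19, 28, 32, 41 → 45.
So the next tuple is (216 24 45).

(216 24 45)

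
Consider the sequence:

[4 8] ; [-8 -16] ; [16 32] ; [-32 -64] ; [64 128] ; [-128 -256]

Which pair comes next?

For the first part, ×(-2) each step: 4, -8, 16, -32, 64, -128 → 256.
Second part: 8, -16, 32, -64, 128, -256 → 512 (always 2 × the first part).
So the next pair is [256 512].

[256 512]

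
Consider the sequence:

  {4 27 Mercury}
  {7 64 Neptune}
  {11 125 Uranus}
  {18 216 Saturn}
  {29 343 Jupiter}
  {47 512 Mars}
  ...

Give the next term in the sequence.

First value goes 4, 7, 11, 18, 29, 47 → 76 (each term is the sum of the two before it).
Second value — perfect cubes: 3³, 4³, 5³, …: 27, 64, 125, 216, 343, 512 → 729.
Planet: Mercury, Neptune, Uranus, Saturn, Jupiter, Mars → Earth (runs backward through the planets Mercury→Neptune).
Putting it together: {76 729 Earth}.

{76 729 Earth}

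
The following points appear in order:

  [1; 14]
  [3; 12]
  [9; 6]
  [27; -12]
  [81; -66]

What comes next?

First component: 1, 3, 9, 27, 81 → 243 (×3 each step).
Second component — together with the first component always sums to 15: 14, 12, 6, -12, -66 → -228.
Combining the parts gives [243; -228].

[243; -228]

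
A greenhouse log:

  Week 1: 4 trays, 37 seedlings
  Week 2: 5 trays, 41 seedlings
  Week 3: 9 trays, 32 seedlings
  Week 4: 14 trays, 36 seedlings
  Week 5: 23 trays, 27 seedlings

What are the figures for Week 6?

37 trays, 31 seedlings

Trays: 4, 5, 9, 14, 23 → 37 (each term is the sum of the two before it).
Seedlings — alternating steps +4, −9, +4, −9, …: 37, 41, 32, 36, 27 → 31.
Putting it together: 37 trays, 31 seedlings.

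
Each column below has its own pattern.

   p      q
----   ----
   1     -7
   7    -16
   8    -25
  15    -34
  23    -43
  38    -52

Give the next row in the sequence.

61  -61

Column p: each term is the sum of the two before it, so 1, 7, 8, 15, 23, 38 → 61.
Column q — −9 each step: -7, -16, -25, -34, -43, -52 → -61.
Putting it together: 61  -61.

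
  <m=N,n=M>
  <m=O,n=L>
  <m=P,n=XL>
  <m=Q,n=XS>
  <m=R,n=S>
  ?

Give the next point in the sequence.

M: N, O, P, Q, R → S (letters move forward 1 place in the alphabet).
N: runs through clothing sizes XS→XL, so M, L, XL, XS, S → M.
Combining the parts gives <m=S,n=M>.

<m=S,n=M>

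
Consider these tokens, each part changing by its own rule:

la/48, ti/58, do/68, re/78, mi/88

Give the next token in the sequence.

Note: runs through the solfège scale do→ti; la, ti, do, re, mi → fa.
Second component: 48, 58, 68, 78, 88 → 98 (+10 each step).
Combining the parts gives fa/98.

fa/98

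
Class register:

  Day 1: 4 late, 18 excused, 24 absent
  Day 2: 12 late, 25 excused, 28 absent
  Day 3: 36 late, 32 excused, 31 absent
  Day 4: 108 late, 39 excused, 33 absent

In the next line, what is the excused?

46

Late — ×3 each step: 4, 12, 36, 108 → 324.
Excused: +7 each step; 18, 25, 32, 39 → 46.
Absent: differences are 4, 3, 2, … (decreasing by 1 each time), so 24, 28, 31, 33 → 34.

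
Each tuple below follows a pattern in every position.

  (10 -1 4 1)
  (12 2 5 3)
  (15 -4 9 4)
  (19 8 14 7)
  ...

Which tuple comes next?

(24 -16 23 11)

First slot: differences are 2, 3, 4, … (increasing by 1 each time), so 10, 12, 15, 19 → 24.
Second slot: ×(-2) each step; -1, 2, -4, 8 → -16.
Third slot — each term is the sum of the two before it: 4, 5, 9, 14 → 23.
Fourth slot: 1, 3, 4, 7 → 11 (each term is the sum of the two before it).
Putting it together: (24 -16 23 11).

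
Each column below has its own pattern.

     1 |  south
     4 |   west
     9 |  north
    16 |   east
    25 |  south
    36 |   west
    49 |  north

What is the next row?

First component goes 1, 4, 9, 16, 25, 36, 49 → 64 (perfect squares: 1², 2², 3², …).
Direction: repeats south → west → north → east, so south, west, north, east, south, west, north → east.
Combining the parts gives 64  east.

64  east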